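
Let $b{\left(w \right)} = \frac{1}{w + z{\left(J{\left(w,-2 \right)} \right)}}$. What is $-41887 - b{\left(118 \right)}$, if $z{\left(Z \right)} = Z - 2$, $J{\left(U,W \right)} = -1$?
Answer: $- \frac{4817006}{115} \approx -41887.0$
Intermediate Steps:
$z{\left(Z \right)} = -2 + Z$
$b{\left(w \right)} = \frac{1}{-3 + w}$ ($b{\left(w \right)} = \frac{1}{w - 3} = \frac{1}{-3 + w}$)
$-41887 - b{\left(118 \right)} = -41887 - \frac{1}{-3 + 118} = -41887 - \frac{1}{115} = - \frac{4817006}{115}$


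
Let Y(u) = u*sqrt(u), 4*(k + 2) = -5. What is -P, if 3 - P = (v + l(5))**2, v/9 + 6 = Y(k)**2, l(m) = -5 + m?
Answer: 539574153/4096 ≈ 1.3173e+5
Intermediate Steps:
k = -13/4 (k = -2 + (1/4)*(-5) = -2 - 5/4 = -13/4 ≈ -3.2500)
Y(u) = u**(3/2)
v = -23229/64 (v = -54 + 9*((-13/4)**(3/2))**2 = -54 + 9*(-13*I*sqrt(13)/8)**2 = -54 + 9*(-2197/64) = -54 - 19773/64 = -23229/64 ≈ -362.95)
P = -539574153/4096 (P = 3 - (-23229/64 + (-5 + 5))**2 = 3 - (-23229/64 + 0)**2 = 3 - (-23229/64)**2 = 3 - 1*539586441/4096 = 3 - 539586441/4096 = -539574153/4096 ≈ -1.3173e+5)
-P = -1*(-539574153/4096) = 539574153/4096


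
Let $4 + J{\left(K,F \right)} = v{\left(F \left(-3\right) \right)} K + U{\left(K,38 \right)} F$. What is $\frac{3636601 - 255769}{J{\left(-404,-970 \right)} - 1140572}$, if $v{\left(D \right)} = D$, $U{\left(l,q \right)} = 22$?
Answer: $- \frac{65016}{44953} \approx -1.4463$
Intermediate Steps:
$J{\left(K,F \right)} = -4 + 22 F - 3 F K$ ($J{\left(K,F \right)} = -4 + \left(F \left(-3\right) K + 22 F\right) = -4 + \left(- 3 F K + 22 F\right) = -4 - \left(- 22 F + 3 F K\right) = -4 + 22 F - 3 F K$)
$\frac{3636601 - 255769}{J{\left(-404,-970 \right)} - 1140572} = \frac{3636601 - 255769}{\left(-4 + 22 \left(-970\right) - \left(-2910\right) \left(-404\right)\right) - 1140572} = \frac{3380832}{\left(-4 - 21340 - 1175640\right) - 1140572} = \frac{3380832}{-1196984 - 1140572} = \frac{3380832}{-2337556} = 3380832 \left(- \frac{1}{2337556}\right) = - \frac{65016}{44953}$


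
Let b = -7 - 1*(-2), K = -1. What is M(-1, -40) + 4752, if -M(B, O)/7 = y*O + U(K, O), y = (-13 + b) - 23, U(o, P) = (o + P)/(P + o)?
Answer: -6735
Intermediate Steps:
b = -5 (b = -7 + 2 = -5)
U(o, P) = 1 (U(o, P) = (P + o)/(P + o) = 1)
y = -41 (y = (-13 - 5) - 23 = -18 - 23 = -41)
M(B, O) = -7 + 287*O (M(B, O) = -7*(-41*O + 1) = -7*(1 - 41*O) = -7 + 287*O)
M(-1, -40) + 4752 = (-7 + 287*(-40)) + 4752 = (-7 - 11480) + 4752 = -11487 + 4752 = -6735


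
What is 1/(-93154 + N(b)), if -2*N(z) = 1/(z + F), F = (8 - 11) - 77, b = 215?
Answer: -270/25151581 ≈ -1.0735e-5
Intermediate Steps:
F = -80 (F = -3 - 77 = -80)
N(z) = -1/(2*(-80 + z)) (N(z) = -1/(2*(z - 80)) = -1/(2*(-80 + z)))
1/(-93154 + N(b)) = 1/(-93154 - 1/(-160 + 2*215)) = 1/(-93154 - 1/(-160 + 430)) = 1/(-93154 - 1/270) = 1/(-25151581/270) = -270/25151581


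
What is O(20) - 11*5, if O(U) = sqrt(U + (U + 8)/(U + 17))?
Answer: -55 + 16*sqrt(111)/37 ≈ -50.444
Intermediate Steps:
O(U) = sqrt(U + (8 + U)/(17 + U))
O(20) - 11*5 = sqrt((8 + 20 + 20*(17 + 20))/(17 + 20)) - 11*5 = sqrt((8 + 20 + 20*37)/37) - 55 = sqrt((8 + 20 + 740)/37) - 55 = sqrt((1/37)*768) - 55 = sqrt(768/37) - 55 = 16*sqrt(111)/37 - 55 = -55 + 16*sqrt(111)/37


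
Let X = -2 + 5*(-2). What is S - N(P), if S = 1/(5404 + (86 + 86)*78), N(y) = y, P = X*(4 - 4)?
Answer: 1/18820 ≈ 5.3135e-5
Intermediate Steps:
X = -12 (X = -2 - 10 = -12)
P = 0 (P = -12*(4 - 4) = -12*0 = 0)
S = 1/18820 (S = 1/(5404 + 172*78) = 1/(5404 + 13416) = 1/18820 ≈ 5.3135e-5)
S - N(P) = 1/18820 - 1*0 = 1/18820 + 0 = 1/18820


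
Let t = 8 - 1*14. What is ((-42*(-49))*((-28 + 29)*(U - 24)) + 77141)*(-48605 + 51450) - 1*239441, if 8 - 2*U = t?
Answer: 119691534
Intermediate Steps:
t = -6 (t = 8 - 14 = -6)
U = 7 (U = 4 - 1/2*(-6) = 4 + 3 = 7)
((-42*(-49))*((-28 + 29)*(U - 24)) + 77141)*(-48605 + 51450) - 1*239441 = ((-42*(-49))*((-28 + 29)*(7 - 24)) + 77141)*(-48605 + 51450) - 1*239441 = (2058*(1*(-17)) + 77141)*2845 - 239441 = (2058*(-17) + 77141)*2845 - 239441 = (-34986 + 77141)*2845 - 239441 = 42155*2845 - 239441 = 119930975 - 239441 = 119691534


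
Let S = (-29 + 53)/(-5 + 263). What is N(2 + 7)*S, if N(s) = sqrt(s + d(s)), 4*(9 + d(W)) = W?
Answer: 6/43 ≈ 0.13953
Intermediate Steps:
d(W) = -9 + W/4
N(s) = sqrt(-9 + 5*s/4) (N(s) = sqrt(s + (-9 + s/4)) = sqrt(-9 + 5*s/4))
S = 4/43 (S = 24/258 = 24*(1/258) = 4/43 ≈ 0.093023)
N(2 + 7)*S = (sqrt(-36 + 5*(2 + 7))/2)*(4/43) = (sqrt(-36 + 5*9)/2)*(4/43) = (sqrt(-36 + 45)/2)*(4/43) = (sqrt(9)/2)*(4/43) = ((1/2)*3)*(4/43) = (3/2)*(4/43) = 6/43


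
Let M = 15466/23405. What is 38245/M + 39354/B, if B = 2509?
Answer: 2246475329489/38804194 ≈ 57893.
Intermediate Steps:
M = 15466/23405 (M = 15466*(1/23405) = 15466/23405 ≈ 0.66080)
38245/M + 39354/B = 38245/(15466/23405) + 39354/2509 = 38245*(23405/15466) + 39354*(1/2509) = 895124225/15466 + 39354/2509 = 2246475329489/38804194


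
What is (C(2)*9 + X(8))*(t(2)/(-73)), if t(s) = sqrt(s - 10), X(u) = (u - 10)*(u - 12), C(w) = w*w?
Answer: -88*I*sqrt(2)/73 ≈ -1.7048*I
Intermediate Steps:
C(w) = w**2
X(u) = (-12 + u)*(-10 + u) (X(u) = (-10 + u)*(-12 + u) = (-12 + u)*(-10 + u))
t(s) = sqrt(-10 + s)
(C(2)*9 + X(8))*(t(2)/(-73)) = (2**2*9 + (120 + 8**2 - 22*8))*(sqrt(-10 + 2)/(-73)) = (4*9 + (120 + 64 - 176))*(sqrt(-8)*(-1/73)) = (36 + 8)*((2*I*sqrt(2))*(-1/73)) = 44*(-2*I*sqrt(2)/73) = -88*I*sqrt(2)/73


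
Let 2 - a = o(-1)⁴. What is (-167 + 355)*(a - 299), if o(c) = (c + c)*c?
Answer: -58844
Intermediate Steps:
o(c) = 2*c² (o(c) = (2*c)*c = 2*c²)
a = -14 (a = 2 - (2*(-1)²)⁴ = 2 - (2*1)⁴ = 2 - 1*2⁴ = 2 - 1*16 = 2 - 16 = -14)
(-167 + 355)*(a - 299) = (-167 + 355)*(-14 - 299) = 188*(-313) = -58844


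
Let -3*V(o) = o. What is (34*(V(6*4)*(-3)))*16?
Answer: 13056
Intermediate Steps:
V(o) = -o/3
(34*(V(6*4)*(-3)))*16 = (34*(-2*4*(-3)))*16 = (34*(-⅓*24*(-3)))*16 = (34*(-8*(-3)))*16 = (34*24)*16 = 816*16 = 13056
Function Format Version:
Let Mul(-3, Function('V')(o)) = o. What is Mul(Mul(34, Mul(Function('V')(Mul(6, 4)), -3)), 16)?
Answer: 13056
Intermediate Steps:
Function('V')(o) = Mul(Rational(-1, 3), o)
Mul(Mul(34, Mul(Function('V')(Mul(6, 4)), -3)), 16) = Mul(Mul(34, Mul(Mul(Rational(-1, 3), Mul(6, 4)), -3)), 16) = Mul(Mul(34, Mul(Mul(Rational(-1, 3), 24), -3)), 16) = Mul(Mul(34, Mul(-8, -3)), 16) = Mul(Mul(34, 24), 16) = Mul(816, 16) = 13056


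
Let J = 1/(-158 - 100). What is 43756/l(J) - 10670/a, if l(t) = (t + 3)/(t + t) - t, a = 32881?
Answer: -93064789252/819690449 ≈ -113.54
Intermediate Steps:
J = -1/258 (J = 1/(-258) = -1/258 ≈ -0.0038760)
l(t) = -t + (3 + t)/(2*t) (l(t) = (3 + t)/((2*t)) - t = (3 + t)*(1/(2*t)) - t = (3 + t)/(2*t) - t = -t + (3 + t)/(2*t))
43756/l(J) - 10670/a = 43756/(½ - 1*(-1/258) + 3/(2*(-1/258))) - 10670/32881 = 43756/(½ + 1/258 + (3/2)*(-258)) - 10670*1/32881 = 43756/(½ + 1/258 - 387) - 10670/32881 = 43756/(-49858/129) - 10670/32881 = 43756*(-129/49858) - 10670/32881 = -2822262/24929 - 10670/32881 = -93064789252/819690449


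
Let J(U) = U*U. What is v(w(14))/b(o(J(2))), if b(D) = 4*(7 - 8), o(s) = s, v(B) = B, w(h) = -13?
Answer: 13/4 ≈ 3.2500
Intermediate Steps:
J(U) = U²
b(D) = -4 (b(D) = 4*(-1) = -4)
v(w(14))/b(o(J(2))) = -13/(-4) = -13*(-¼) = 13/4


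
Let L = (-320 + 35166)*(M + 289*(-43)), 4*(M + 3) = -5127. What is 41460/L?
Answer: -82920/955599281 ≈ -8.6773e-5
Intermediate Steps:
M = -5139/4 (M = -3 + (¼)*(-5127) = -3 - 5127/4 = -5139/4 ≈ -1284.8)
L = -955599281/2 (L = (-320 + 35166)*(-5139/4 + 289*(-43)) = 34846*(-5139/4 - 12427) = 34846*(-54847/4) = -955599281/2 ≈ -4.7780e+8)
41460/L = 41460/(-955599281/2) = 41460*(-2/955599281) = -82920/955599281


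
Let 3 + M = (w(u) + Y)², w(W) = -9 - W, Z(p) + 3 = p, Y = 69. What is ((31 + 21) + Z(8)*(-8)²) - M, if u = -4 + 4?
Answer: -3225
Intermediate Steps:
Z(p) = -3 + p
u = 0
M = 3597 (M = -3 + ((-9 - 1*0) + 69)² = -3 + ((-9 + 0) + 69)² = -3 + (-9 + 69)² = -3 + 60² = -3 + 3600 = 3597)
((31 + 21) + Z(8)*(-8)²) - M = ((31 + 21) + (-3 + 8)*(-8)²) - 1*3597 = (52 + 5*64) - 3597 = (52 + 320) - 3597 = 372 - 3597 = -3225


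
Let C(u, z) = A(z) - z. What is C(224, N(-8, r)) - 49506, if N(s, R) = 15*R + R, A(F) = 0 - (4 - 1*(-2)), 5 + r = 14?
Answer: -49656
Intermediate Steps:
r = 9 (r = -5 + 14 = 9)
A(F) = -6 (A(F) = 0 - (4 + 2) = 0 - 1*6 = 0 - 6 = -6)
N(s, R) = 16*R
C(u, z) = -6 - z
C(224, N(-8, r)) - 49506 = (-6 - 16*9) - 49506 = (-6 - 1*144) - 49506 = (-6 - 144) - 49506 = -150 - 49506 = -49656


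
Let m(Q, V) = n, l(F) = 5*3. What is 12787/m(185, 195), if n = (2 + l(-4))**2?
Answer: 12787/289 ≈ 44.246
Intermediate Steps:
l(F) = 15
n = 289 (n = (2 + 15)**2 = 17**2 = 289)
m(Q, V) = 289
12787/m(185, 195) = 12787/289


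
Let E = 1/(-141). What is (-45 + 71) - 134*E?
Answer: 3800/141 ≈ 26.950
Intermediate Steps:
E = -1/141 ≈ -0.0070922
(-45 + 71) - 134*E = (-45 + 71) - 134*(-1/141) = 26 + 134/141 = 3800/141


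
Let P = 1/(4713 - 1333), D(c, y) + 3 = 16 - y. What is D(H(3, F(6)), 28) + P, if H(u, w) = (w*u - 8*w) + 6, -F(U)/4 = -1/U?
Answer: -50699/3380 ≈ -15.000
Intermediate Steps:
F(U) = 4/U (F(U) = -(-4)/U = 4/U)
H(u, w) = 6 - 8*w + u*w (H(u, w) = (u*w - 8*w) + 6 = (-8*w + u*w) + 6 = 6 - 8*w + u*w)
D(c, y) = 13 - y (D(c, y) = -3 + (16 - y) = 13 - y)
P = 1/3380 ≈ 0.00029586
D(H(3, F(6)), 28) + P = (13 - 1*28) + 1/3380 = (13 - 28) + 1/3380 = -15 + 1/3380 = -50699/3380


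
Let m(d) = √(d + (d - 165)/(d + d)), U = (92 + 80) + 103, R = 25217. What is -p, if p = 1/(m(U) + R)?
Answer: -126085/3179484069 + 4*√430/3179484069 ≈ -3.9630e-5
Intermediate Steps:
U = 275 (U = 172 + 103 = 275)
m(d) = √(d + (-165 + d)/(2*d)) (m(d) = √(d + (-165 + d)/((2*d))) = √(d + (-165 + d)*(1/(2*d))) = √(d + (-165 + d)/(2*d)))
p = 1/(25217 + 4*√430/5) (p = 1/(√(2 - 330/275 + 4*275)/2 + 25217) = 1/(√(2 - 330*1/275 + 1100)/2 + 25217) = 1/(√(2 - 6/5 + 1100)/2 + 25217) = 1/(√(5504/5)/2 + 25217) = 1/((8*√430/5)/2 + 25217) = 1/(4*√430/5 + 25217) = 1/(25217 + 4*√430/5) ≈ 3.9630e-5)
-p = -(126085/3179484069 - 4*√430/3179484069) = -126085/3179484069 + 4*√430/3179484069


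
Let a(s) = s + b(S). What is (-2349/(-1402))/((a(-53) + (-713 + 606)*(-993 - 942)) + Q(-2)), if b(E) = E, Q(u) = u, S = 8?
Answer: 2349/290211196 ≈ 8.0941e-6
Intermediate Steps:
a(s) = 8 + s (a(s) = s + 8 = 8 + s)
(-2349/(-1402))/((a(-53) + (-713 + 606)*(-993 - 942)) + Q(-2)) = (-2349/(-1402))/(((8 - 53) + (-713 + 606)*(-993 - 942)) - 2) = (-2349*(-1/1402))/((-45 - 107*(-1935)) - 2) = 2349/(1402*((-45 + 207045) - 2)) = 2349/(1402*(207000 - 2)) = (2349/1402)/206998 = (2349/1402)*(1/206998) = 2349/290211196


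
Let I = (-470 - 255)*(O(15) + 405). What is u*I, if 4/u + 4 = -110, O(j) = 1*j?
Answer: 203000/19 ≈ 10684.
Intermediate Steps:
O(j) = j
u = -2/57 (u = 4/(-4 - 110) = 4/(-114) = 4*(-1/114) = -2/57 ≈ -0.035088)
I = -304500 (I = (-470 - 255)*(15 + 405) = -725*420 = -304500)
u*I = -2/57*(-304500) = 203000/19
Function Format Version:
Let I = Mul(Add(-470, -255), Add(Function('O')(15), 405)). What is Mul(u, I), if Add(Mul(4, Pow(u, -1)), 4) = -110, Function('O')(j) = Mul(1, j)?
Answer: Rational(203000, 19) ≈ 10684.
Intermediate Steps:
Function('O')(j) = j
u = Rational(-2, 57) (u = Mul(4, Pow(Add(-4, -110), -1)) = Mul(4, Pow(-114, -1)) = Mul(4, Rational(-1, 114)) = Rational(-2, 57) ≈ -0.035088)
I = -304500 (I = Mul(Add(-470, -255), Add(15, 405)) = Mul(-725, 420) = -304500)
Mul(u, I) = Mul(Rational(-2, 57), -304500) = Rational(203000, 19)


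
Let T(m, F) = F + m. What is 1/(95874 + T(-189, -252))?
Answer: 1/95433 ≈ 1.0479e-5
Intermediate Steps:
1/(95874 + T(-189, -252)) = 1/(95874 + (-252 - 189)) = 1/(95874 - 441) = 1/95433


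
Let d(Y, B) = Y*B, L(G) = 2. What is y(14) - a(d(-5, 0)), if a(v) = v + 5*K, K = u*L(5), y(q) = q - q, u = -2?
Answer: 20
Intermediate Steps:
y(q) = 0
K = -4 (K = -2*2 = -4)
d(Y, B) = B*Y
a(v) = -20 + v (a(v) = v + 5*(-4) = v - 20 = -20 + v)
y(14) - a(d(-5, 0)) = 0 - (-20 + 0*(-5)) = 0 - (-20 + 0) = 0 - 1*(-20) = 0 + 20 = 20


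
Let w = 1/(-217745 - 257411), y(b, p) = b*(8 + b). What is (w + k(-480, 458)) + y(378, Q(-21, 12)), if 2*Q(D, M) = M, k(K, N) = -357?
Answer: 69159430955/475156 ≈ 1.4555e+5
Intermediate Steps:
Q(D, M) = M/2
w = -1/475156 (w = 1/(-475156) = -1/475156 ≈ -2.1046e-6)
(w + k(-480, 458)) + y(378, Q(-21, 12)) = (-1/475156 - 357) + 378*(8 + 378) = -169630693/475156 + 378*386 = -169630693/475156 + 145908 = 69159430955/475156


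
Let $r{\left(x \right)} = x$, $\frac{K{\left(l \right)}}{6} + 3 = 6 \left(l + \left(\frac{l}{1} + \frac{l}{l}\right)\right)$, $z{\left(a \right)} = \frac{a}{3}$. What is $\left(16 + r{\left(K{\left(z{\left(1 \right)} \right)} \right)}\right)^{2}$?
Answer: $3364$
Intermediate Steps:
$z{\left(a \right)} = \frac{a}{3}$ ($z{\left(a \right)} = a \frac{1}{3} = \frac{a}{3}$)
$K{\left(l \right)} = 18 + 72 l$ ($K{\left(l \right)} = -18 + 6 \cdot 6 \left(l + \left(\frac{l}{1} + \frac{l}{l}\right)\right) = -18 + 6 \cdot 6 \left(l + \left(l 1 + 1\right)\right) = -18 + 6 \cdot 6 \left(l + \left(l + 1\right)\right) = -18 + 6 \cdot 6 \left(l + \left(1 + l\right)\right) = -18 + 6 \cdot 6 \left(1 + 2 l\right) = -18 + 6 \left(6 + 12 l\right) = -18 + \left(36 + 72 l\right) = 18 + 72 l$)
$\left(16 + r{\left(K{\left(z{\left(1 \right)} \right)} \right)}\right)^{2} = \left(16 + \left(18 + 72 \cdot \frac{1}{3} \cdot 1\right)\right)^{2} = \left(16 + \left(18 + 72 \cdot \frac{1}{3}\right)\right)^{2} = \left(16 + \left(18 + 24\right)\right)^{2} = \left(16 + 42\right)^{2} = 58^{2} = 3364$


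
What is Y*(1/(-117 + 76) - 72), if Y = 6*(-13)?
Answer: 230334/41 ≈ 5617.9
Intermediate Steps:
Y = -78
Y*(1/(-117 + 76) - 72) = -78*(1/(-117 + 76) - 72) = -78*(1/(-41) - 72) = -78*(-1/41 - 72) = -78*(-2953/41) = 230334/41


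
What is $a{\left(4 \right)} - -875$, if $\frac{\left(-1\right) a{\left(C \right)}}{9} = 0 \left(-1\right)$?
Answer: $875$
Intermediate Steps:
$a{\left(C \right)} = 0$ ($a{\left(C \right)} = - 9 \cdot 0 \left(-1\right) = \left(-9\right) 0 = 0$)
$a{\left(4 \right)} - -875 = 0 - -875 = 0 + 875 = 875$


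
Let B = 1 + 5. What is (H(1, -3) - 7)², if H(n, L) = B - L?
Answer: 4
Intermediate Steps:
B = 6
H(n, L) = 6 - L
(H(1, -3) - 7)² = ((6 - 1*(-3)) - 7)² = ((6 + 3) - 7)² = (9 - 7)² = 2² = 4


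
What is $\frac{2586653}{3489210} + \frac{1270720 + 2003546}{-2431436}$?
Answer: $- \frac{641915055769}{1060473850695} \approx -0.60531$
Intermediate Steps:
$\frac{2586653}{3489210} + \frac{1270720 + 2003546}{-2431436} = 2586653 \cdot \frac{1}{3489210} + 3274266 \left(- \frac{1}{2431436}\right) = \frac{2586653}{3489210} - \frac{1637133}{1215718} = - \frac{641915055769}{1060473850695}$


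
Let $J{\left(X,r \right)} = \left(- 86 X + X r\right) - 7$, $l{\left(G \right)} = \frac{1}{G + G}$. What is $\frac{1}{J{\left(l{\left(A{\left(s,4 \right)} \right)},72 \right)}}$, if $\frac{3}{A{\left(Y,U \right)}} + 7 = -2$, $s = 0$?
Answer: $\frac{1}{14} \approx 0.071429$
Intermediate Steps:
$A{\left(Y,U \right)} = - \frac{1}{3}$ ($A{\left(Y,U \right)} = \frac{3}{-7 - 2} = \frac{3}{-9} = 3 \left(- \frac{1}{9}\right) = - \frac{1}{3}$)
$l{\left(G \right)} = \frac{1}{2 G}$
$J{\left(X,r \right)} = -7 - 86 X + X r$
$\frac{1}{J{\left(l{\left(A{\left(s,4 \right)} \right)},72 \right)}} = \frac{1}{-7 - 86 \frac{1}{2 \left(- \frac{1}{3}\right)} + \frac{1}{2 \left(- \frac{1}{3}\right)} 72} = \frac{1}{-7 - 86 \cdot \frac{1}{2} \left(-3\right) + \frac{1}{2} \left(-3\right) 72} = \frac{1}{-7 - -129 - 108} = \frac{1}{-7 + 129 - 108} = \frac{1}{14}$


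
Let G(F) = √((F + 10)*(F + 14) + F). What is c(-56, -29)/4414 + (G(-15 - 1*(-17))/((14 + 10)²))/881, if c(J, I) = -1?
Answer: -1/4414 + √194/507456 ≈ -0.00019910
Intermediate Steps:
G(F) = √(F + (10 + F)*(14 + F)) (G(F) = √((10 + F)*(14 + F) + F) = √(F + (10 + F)*(14 + F)))
c(-56, -29)/4414 + (G(-15 - 1*(-17))/((14 + 10)²))/881 = -1/4414 + (√(140 + (-15 - 1*(-17))² + 25*(-15 - 1*(-17)))/((14 + 10)²))/881 = -1*1/4414 + (√(140 + (-15 + 17)² + 25*(-15 + 17))/(24²))*(1/881) = -1/4414 + (√(140 + 2² + 25*2)/576)*(1/881) = -1/4414 + (√(140 + 4 + 50)*(1/576))*(1/881) = -1/4414 + (√194*(1/576))*(1/881) = -1/4414 + (√194/576)*(1/881) = -1/4414 + √194/507456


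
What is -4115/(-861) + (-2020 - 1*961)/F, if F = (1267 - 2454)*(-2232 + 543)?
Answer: 2749120768/575389941 ≈ 4.7778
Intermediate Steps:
F = 2004843 (F = -1187*(-1689) = 2004843)
-4115/(-861) + (-2020 - 1*961)/F = -4115/(-861) + (-2020 - 1*961)/2004843 = -4115*(-1/861) + (-2020 - 961)*(1/2004843) = 4115/861 - 2981*1/2004843 = 4115/861 - 2981/2004843 = 2749120768/575389941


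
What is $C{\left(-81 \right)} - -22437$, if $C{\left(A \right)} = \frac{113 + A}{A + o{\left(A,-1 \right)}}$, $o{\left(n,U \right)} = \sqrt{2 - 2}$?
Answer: $\frac{1817365}{81} \approx 22437.0$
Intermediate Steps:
$o{\left(n,U \right)} = 0$ ($o{\left(n,U \right)} = \sqrt{0} = 0$)
$C{\left(A \right)} = \frac{113 + A}{A}$ ($C{\left(A \right)} = \frac{113 + A}{A + 0} = \frac{113 + A}{A}$)
$C{\left(-81 \right)} - -22437 = \frac{113 - 81}{-81} - -22437 = \left(- \frac{1}{81}\right) 32 + 22437 = - \frac{32}{81} + 22437 = \frac{1817365}{81}$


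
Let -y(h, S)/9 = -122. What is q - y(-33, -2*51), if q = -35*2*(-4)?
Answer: -818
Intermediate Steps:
y(h, S) = 1098 (y(h, S) = -9*(-122) = 1098)
q = 280 (q = -70*(-4) = 280)
q - y(-33, -2*51) = 280 - 1*1098 = 280 - 1098 = -818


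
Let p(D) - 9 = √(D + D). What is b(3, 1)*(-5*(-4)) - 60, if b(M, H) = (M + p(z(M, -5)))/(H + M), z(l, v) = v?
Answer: 5*I*√10 ≈ 15.811*I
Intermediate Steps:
p(D) = 9 + √2*√D (p(D) = 9 + √(D + D) = 9 + √(2*D) = 9 + √2*√D)
b(M, H) = (9 + M + I*√10)/(H + M) (b(M, H) = (M + (9 + √2*√(-5)))/(H + M) = (M + (9 + √2*(I*√5)))/(H + M) = (M + (9 + I*√10))/(H + M) = (9 + M + I*√10)/(H + M))
b(3, 1)*(-5*(-4)) - 60 = ((9 + 3 + I*√10)/(1 + 3))*(-5*(-4)) - 60 = ((12 + I*√10)/4)*20 - 60 = (3 + I*√10/4)*20 - 60 = (60 + 5*I*√10) - 60 = 5*I*√10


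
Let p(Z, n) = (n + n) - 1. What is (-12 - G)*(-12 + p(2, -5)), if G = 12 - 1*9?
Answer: 345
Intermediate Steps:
G = 3 (G = 12 - 9 = 3)
p(Z, n) = -1 + 2*n (p(Z, n) = 2*n - 1 = -1 + 2*n)
(-12 - G)*(-12 + p(2, -5)) = (-12 - 1*3)*(-12 + (-1 + 2*(-5))) = (-12 - 3)*(-12 + (-1 - 10)) = -15*(-12 - 11) = -15*(-23) = 345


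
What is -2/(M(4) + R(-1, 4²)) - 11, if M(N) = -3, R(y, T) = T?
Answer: -145/13 ≈ -11.154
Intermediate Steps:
-2/(M(4) + R(-1, 4²)) - 11 = -2/(-3 + 4²) - 11 = -2/(-3 + 16) - 11 = -2/13 - 11 = -145/13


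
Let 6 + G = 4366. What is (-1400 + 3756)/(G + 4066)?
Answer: 1178/4213 ≈ 0.27961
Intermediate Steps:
G = 4360 (G = -6 + 4366 = 4360)
(-1400 + 3756)/(G + 4066) = (-1400 + 3756)/(4360 + 4066) = 2356/8426 = 2356*(1/8426) = 1178/4213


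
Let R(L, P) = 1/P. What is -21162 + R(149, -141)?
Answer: -2983843/141 ≈ -21162.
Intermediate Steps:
-21162 + R(149, -141) = -21162 + 1/(-141) = -21162 - 1/141 = -2983843/141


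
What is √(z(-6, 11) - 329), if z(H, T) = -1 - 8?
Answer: 13*I*√2 ≈ 18.385*I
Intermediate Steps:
z(H, T) = -9
√(z(-6, 11) - 329) = √(-9 - 329) = √(-338) = 13*I*√2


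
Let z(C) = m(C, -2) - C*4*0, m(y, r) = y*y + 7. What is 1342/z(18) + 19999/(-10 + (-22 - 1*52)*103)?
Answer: 3622475/2526192 ≈ 1.4340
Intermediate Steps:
m(y, r) = 7 + y² (m(y, r) = y² + 7 = 7 + y²)
z(C) = 7 + C² (z(C) = (7 + C²) - C*4*0 = (7 + C²) - 4*C*0 = (7 + C²) - 1*0 = (7 + C²) + 0 = 7 + C²)
1342/z(18) + 19999/(-10 + (-22 - 1*52)*103) = 1342/(7 + 18²) + 19999/(-10 + (-22 - 1*52)*103) = 1342/(7 + 324) + 19999/(-10 + (-22 - 52)*103) = 1342/331 + 19999/(-10 - 74*103) = 1342*(1/331) + 19999/(-10 - 7622) = 1342/331 + 19999/(-7632) = 1342/331 + 19999*(-1/7632) = 1342/331 - 19999/7632 = 3622475/2526192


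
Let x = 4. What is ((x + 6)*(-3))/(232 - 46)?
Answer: -5/31 ≈ -0.16129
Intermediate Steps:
((x + 6)*(-3))/(232 - 46) = ((4 + 6)*(-3))/(232 - 46) = (10*(-3))/186 = (1/186)*(-30) = -5/31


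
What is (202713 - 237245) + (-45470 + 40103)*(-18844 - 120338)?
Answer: 746955262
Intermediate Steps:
(202713 - 237245) + (-45470 + 40103)*(-18844 - 120338) = -34532 - 5367*(-139182) = -34532 + 746989794 = 746955262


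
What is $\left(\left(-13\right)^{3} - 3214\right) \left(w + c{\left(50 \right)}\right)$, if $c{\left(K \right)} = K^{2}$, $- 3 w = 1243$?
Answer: $- \frac{33856627}{3} \approx -1.1286 \cdot 10^{7}$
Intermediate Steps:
$w = - \frac{1243}{3}$ ($w = \left(- \frac{1}{3}\right) 1243 = - \frac{1243}{3} \approx -414.33$)
$\left(\left(-13\right)^{3} - 3214\right) \left(w + c{\left(50 \right)}\right) = \left(\left(-13\right)^{3} - 3214\right) \left(- \frac{1243}{3} + 50^{2}\right) = \left(-2197 - 3214\right) \left(- \frac{1243}{3} + 2500\right) = \left(-5411\right) \frac{6257}{3} = - \frac{33856627}{3}$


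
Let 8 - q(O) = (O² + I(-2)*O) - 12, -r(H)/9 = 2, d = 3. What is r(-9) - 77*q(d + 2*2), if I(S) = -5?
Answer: -480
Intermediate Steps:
r(H) = -18 (r(H) = -9*2 = -18)
q(O) = 20 - O² + 5*O (q(O) = 8 - ((O² - 5*O) - 12) = 8 - (-12 + O² - 5*O) = 8 + (12 - O² + 5*O) = 20 - O² + 5*O)
r(-9) - 77*q(d + 2*2) = -18 - 77*(20 - (3 + 2*2)² + 5*(3 + 2*2)) = -18 - 77*(20 - (3 + 4)² + 5*(3 + 4)) = -18 - 77*(20 - 1*7² + 5*7) = -18 - 77*(20 - 1*49 + 35) = -18 - 77*(20 - 49 + 35) = -18 - 77*6 = -18 - 462 = -480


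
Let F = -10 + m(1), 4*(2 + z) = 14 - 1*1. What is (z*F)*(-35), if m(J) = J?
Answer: 1575/4 ≈ 393.75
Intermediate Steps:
z = 5/4 (z = -2 + (14 - 1*1)/4 = -2 + (14 - 1)/4 = -2 + (¼)*13 = -2 + 13/4 = 5/4 ≈ 1.2500)
F = -9 (F = -10 + 1 = -9)
(z*F)*(-35) = ((5/4)*(-9))*(-35) = -45/4*(-35) = 1575/4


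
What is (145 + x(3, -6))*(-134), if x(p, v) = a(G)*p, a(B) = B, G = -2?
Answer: -18626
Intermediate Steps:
x(p, v) = -2*p
(145 + x(3, -6))*(-134) = (145 - 2*3)*(-134) = (145 - 6)*(-134) = 139*(-134) = -18626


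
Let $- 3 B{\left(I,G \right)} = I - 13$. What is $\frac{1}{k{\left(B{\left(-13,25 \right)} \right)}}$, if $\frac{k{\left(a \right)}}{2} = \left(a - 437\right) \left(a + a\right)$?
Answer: $- \frac{9}{133640} \approx -6.7345 \cdot 10^{-5}$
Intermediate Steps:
$B{\left(I,G \right)} = \frac{13}{3} - \frac{I}{3}$ ($B{\left(I,G \right)} = - \frac{I - 13}{3} = - \frac{-13 + I}{3} = \frac{13}{3} - \frac{I}{3}$)
$k{\left(a \right)} = 4 a \left(-437 + a\right)$ ($k{\left(a \right)} = 2 \left(a - 437\right) \left(a + a\right) = 2 \left(-437 + a\right) 2 a = 2 \cdot 2 a \left(-437 + a\right) = 4 a \left(-437 + a\right)$)
$\frac{1}{k{\left(B{\left(-13,25 \right)} \right)}} = \frac{1}{4 \left(\frac{13}{3} - - \frac{13}{3}\right) \left(-437 + \left(\frac{13}{3} - - \frac{13}{3}\right)\right)} = \frac{1}{4 \left(\frac{13}{3} + \frac{13}{3}\right) \left(-437 + \left(\frac{13}{3} + \frac{13}{3}\right)\right)} = \frac{1}{4 \cdot \frac{26}{3} \left(-437 + \frac{26}{3}\right)} = \frac{1}{4 \cdot \frac{26}{3} \left(- \frac{1285}{3}\right)} = \frac{1}{- \frac{133640}{9}} = - \frac{9}{133640}$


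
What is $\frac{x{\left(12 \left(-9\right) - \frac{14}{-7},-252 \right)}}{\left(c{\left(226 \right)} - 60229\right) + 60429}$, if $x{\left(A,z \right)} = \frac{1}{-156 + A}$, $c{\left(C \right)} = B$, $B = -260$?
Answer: $\frac{1}{15720} \approx 6.3613 \cdot 10^{-5}$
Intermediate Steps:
$c{\left(C \right)} = -260$
$\frac{x{\left(12 \left(-9\right) - \frac{14}{-7},-252 \right)}}{\left(c{\left(226 \right)} - 60229\right) + 60429} = \frac{1}{\left(-156 + \left(12 \left(-9\right) - \frac{14}{-7}\right)\right) \left(\left(-260 - 60229\right) + 60429\right)} = \frac{1}{\left(-156 - 106\right) \left(-60489 + 60429\right)} = \frac{1}{\left(-156 + \left(-108 + 2\right)\right) \left(-60\right)} = \frac{1}{-156 - 106} \left(- \frac{1}{60}\right) = \frac{1}{-262} \left(- \frac{1}{60}\right) = \left(- \frac{1}{262}\right) \left(- \frac{1}{60}\right) = \frac{1}{15720}$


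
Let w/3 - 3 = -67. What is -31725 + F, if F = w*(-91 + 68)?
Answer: -27309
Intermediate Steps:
w = -192 (w = 9 + 3*(-67) = 9 - 201 = -192)
F = 4416 (F = -192*(-91 + 68) = -192*(-23) = 4416)
-31725 + F = -31725 + 4416 = -27309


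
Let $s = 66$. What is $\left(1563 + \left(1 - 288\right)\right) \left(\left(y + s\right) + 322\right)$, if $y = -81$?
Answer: $391732$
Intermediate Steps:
$\left(1563 + \left(1 - 288\right)\right) \left(\left(y + s\right) + 322\right) = \left(1563 + \left(1 - 288\right)\right) \left(\left(-81 + 66\right) + 322\right) = \left(1563 + \left(1 - 288\right)\right) \left(-15 + 322\right) = \left(1563 - 287\right) 307 = 1276 \cdot 307 = 391732$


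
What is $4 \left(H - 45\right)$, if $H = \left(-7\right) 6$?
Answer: $-348$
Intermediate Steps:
$H = -42$
$4 \left(H - 45\right) = 4 \left(-42 - 45\right) = 4 \left(-87\right) = -348$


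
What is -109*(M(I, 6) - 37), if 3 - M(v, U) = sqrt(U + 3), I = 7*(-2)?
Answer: 4033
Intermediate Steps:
I = -14
M(v, U) = 3 - sqrt(3 + U) (M(v, U) = 3 - sqrt(U + 3) = 3 - sqrt(3 + U))
-109*(M(I, 6) - 37) = -109*((3 - sqrt(3 + 6)) - 37) = -109*((3 - sqrt(9)) - 37) = -109*((3 - 1*3) - 37) = -109*((3 - 3) - 37) = -109*(0 - 37) = -109*(-37) = 4033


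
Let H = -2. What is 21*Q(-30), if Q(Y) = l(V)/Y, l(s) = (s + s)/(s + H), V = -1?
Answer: -7/15 ≈ -0.46667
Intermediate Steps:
l(s) = 2*s/(-2 + s) (l(s) = (s + s)/(s - 2) = (2*s)/(-2 + s) = 2*s/(-2 + s))
Q(Y) = 2/(3*Y) (Q(Y) = (2*(-1)/(-2 - 1))/Y = (2*(-1)/(-3))/Y = (2*(-1)*(-⅓))/Y = 2/(3*Y))
21*Q(-30) = 21*((⅔)/(-30)) = 21*((⅔)*(-1/30)) = 21*(-1/45) = -7/15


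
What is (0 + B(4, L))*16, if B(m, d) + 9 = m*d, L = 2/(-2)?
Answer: -208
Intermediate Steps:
L = -1 (L = 2*(-½) = -1)
B(m, d) = -9 + d*m (B(m, d) = -9 + m*d = -9 + d*m)
(0 + B(4, L))*16 = (0 + (-9 - 1*4))*16 = (0 + (-9 - 4))*16 = (0 - 13)*16 = -13*16 = -208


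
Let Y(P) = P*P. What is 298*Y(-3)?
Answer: 2682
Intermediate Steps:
Y(P) = P**2
298*Y(-3) = 298*(-3)**2 = 298*9 = 2682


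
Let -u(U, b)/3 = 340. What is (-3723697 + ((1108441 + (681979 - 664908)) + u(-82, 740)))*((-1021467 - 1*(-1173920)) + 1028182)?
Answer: -3068712395175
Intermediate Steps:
u(U, b) = -1020 (u(U, b) = -3*340 = -1020)
(-3723697 + ((1108441 + (681979 - 664908)) + u(-82, 740)))*((-1021467 - 1*(-1173920)) + 1028182) = (-3723697 + ((1108441 + (681979 - 664908)) - 1020))*((-1021467 - 1*(-1173920)) + 1028182) = (-3723697 + ((1108441 + 17071) - 1020))*((-1021467 + 1173920) + 1028182) = (-3723697 + (1125512 - 1020))*(152453 + 1028182) = (-3723697 + 1124492)*1180635 = -2599205*1180635 = -3068712395175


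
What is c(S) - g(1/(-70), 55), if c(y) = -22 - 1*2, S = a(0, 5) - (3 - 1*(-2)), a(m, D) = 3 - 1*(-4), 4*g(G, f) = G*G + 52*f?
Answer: -14484401/19600 ≈ -739.00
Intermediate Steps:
g(G, f) = 13*f + G²/4 (g(G, f) = (G*G + 52*f)/4 = (G² + 52*f)/4 = 13*f + G²/4)
a(m, D) = 7 (a(m, D) = 3 + 4 = 7)
S = 2 (S = 7 - (3 - 1*(-2)) = 7 - (3 + 2) = 7 - 1*5 = 7 - 5 = 2)
c(y) = -24 (c(y) = -22 - 2 = -24)
c(S) - g(1/(-70), 55) = -24 - (13*55 + (1/(-70))²/4) = -24 - (715 + (-1/70)²/4) = -24 - (715 + (¼)*(1/4900)) = -24 - (715 + 1/19600) = -24 - 1*14014001/19600 = -24 - 14014001/19600 = -14484401/19600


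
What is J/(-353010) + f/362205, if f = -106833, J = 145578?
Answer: -1004913298/1420688745 ≈ -0.70734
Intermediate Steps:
J/(-353010) + f/362205 = 145578/(-353010) - 106833/362205 = 145578*(-1/353010) - 106833*1/362205 = -24263/58835 - 35611/120735 = -1004913298/1420688745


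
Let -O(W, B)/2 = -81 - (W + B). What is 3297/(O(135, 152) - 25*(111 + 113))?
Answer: -3297/4864 ≈ -0.67784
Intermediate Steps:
O(W, B) = 162 + 2*B + 2*W (O(W, B) = -2*(-81 - (W + B)) = -2*(-81 - (B + W)) = -2*(-81 + (-B - W)) = -2*(-81 - B - W) = 162 + 2*B + 2*W)
3297/(O(135, 152) - 25*(111 + 113)) = 3297/((162 + 2*152 + 2*135) - 25*(111 + 113)) = 3297/((162 + 304 + 270) - 25*224) = 3297/(736 - 5600) = 3297/(-4864) = 3297*(-1/4864) = -3297/4864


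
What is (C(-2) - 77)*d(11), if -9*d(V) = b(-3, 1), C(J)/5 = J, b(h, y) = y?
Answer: 29/3 ≈ 9.6667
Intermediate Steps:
C(J) = 5*J
d(V) = -⅑ (d(V) = -⅑*1 = -⅑)
(C(-2) - 77)*d(11) = (5*(-2) - 77)*(-⅑) = (-10 - 77)*(-⅑) = -87*(-⅑) = 29/3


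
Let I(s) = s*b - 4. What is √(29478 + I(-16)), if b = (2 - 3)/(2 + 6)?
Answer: 2*√7369 ≈ 171.69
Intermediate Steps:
b = -⅛ (b = -1/8 = -1*⅛ = -⅛ ≈ -0.12500)
I(s) = -4 - s/8 (I(s) = s*(-⅛) - 4 = -s/8 - 4 = -4 - s/8)
√(29478 + I(-16)) = √(29478 + (-4 - ⅛*(-16))) = √(29478 + (-4 + 2)) = √(29478 - 2) = √29476 = 2*√7369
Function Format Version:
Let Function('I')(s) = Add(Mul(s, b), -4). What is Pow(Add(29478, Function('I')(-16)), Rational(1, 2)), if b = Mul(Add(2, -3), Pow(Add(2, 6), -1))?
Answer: Mul(2, Pow(7369, Rational(1, 2))) ≈ 171.69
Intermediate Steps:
b = Rational(-1, 8) (b = Mul(-1, Pow(8, -1)) = Mul(-1, Rational(1, 8)) = Rational(-1, 8) ≈ -0.12500)
Function('I')(s) = Add(-4, Mul(Rational(-1, 8), s)) (Function('I')(s) = Add(Mul(s, Rational(-1, 8)), -4) = Add(Mul(Rational(-1, 8), s), -4) = Add(-4, Mul(Rational(-1, 8), s)))
Pow(Add(29478, Function('I')(-16)), Rational(1, 2)) = Pow(Add(29478, Add(-4, Mul(Rational(-1, 8), -16))), Rational(1, 2)) = Pow(Add(29478, Add(-4, 2)), Rational(1, 2)) = Pow(Add(29478, -2), Rational(1, 2)) = Pow(29476, Rational(1, 2)) = Mul(2, Pow(7369, Rational(1, 2)))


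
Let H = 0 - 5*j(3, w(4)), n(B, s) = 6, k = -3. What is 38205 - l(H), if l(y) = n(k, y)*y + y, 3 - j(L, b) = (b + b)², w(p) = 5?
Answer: 34810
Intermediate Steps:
j(L, b) = 3 - 4*b² (j(L, b) = 3 - (b + b)² = 3 - (2*b)² = 3 - 4*b²)
H = 485 (H = 0 - 5*(3 - 4*5²) = 0 - 5*(3 - 4*25) = 0 - 5*(3 - 100) = 0 - 5*(-97) = 0 + 485 = 485)
l(y) = 7*y (l(y) = 6*y + y = 7*y)
38205 - l(H) = 38205 - 7*485 = 38205 - 1*3395 = 38205 - 3395 = 34810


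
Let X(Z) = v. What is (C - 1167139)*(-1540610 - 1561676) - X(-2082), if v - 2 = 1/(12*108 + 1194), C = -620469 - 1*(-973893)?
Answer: 6285697864695119/2490 ≈ 2.5244e+12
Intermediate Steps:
C = 353424 (C = -620469 + 973893 = 353424)
v = 4981/2490 (v = 2 + 1/(12*108 + 1194) = 2 + 1/(1296 + 1194) = 2 + 1/2490 = 4981/2490 ≈ 2.0004)
X(Z) = 4981/2490
(C - 1167139)*(-1540610 - 1561676) - X(-2082) = (353424 - 1167139)*(-1540610 - 1561676) - 1*4981/2490 = -813715*(-3102286) - 4981/2490 = 2524376652490 - 4981/2490 = 6285697864695119/2490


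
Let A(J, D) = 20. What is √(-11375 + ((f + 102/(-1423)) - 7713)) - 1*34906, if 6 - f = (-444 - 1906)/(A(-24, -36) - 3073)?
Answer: -34906 + 7*I*√7350389783772634/4344419 ≈ -34906.0 + 138.14*I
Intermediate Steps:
f = 15968/3053 (f = 6 - (-444 - 1906)/(20 - 3073) = 6 - (-2350)/(-3053) = 6 - (-2350)*(-1)/3053 = 6 - 1*2350/3053 = 6 - 2350/3053 = 15968/3053 ≈ 5.2303)
√(-11375 + ((f + 102/(-1423)) - 7713)) - 1*34906 = √(-11375 + ((15968/3053 + 102/(-1423)) - 7713)) - 1*34906 = √(-11375 + ((15968/3053 + 102*(-1/1423)) - 7713)) - 34906 = √(-11375 + ((15968/3053 - 102/1423) - 7713)) - 34906 = √(-11375 + (22411058/4344419 - 7713)) - 34906 = √(-11375 - 33486092689/4344419) - 34906 = √(-82903858814/4344419) - 34906 = 7*I*√7350389783772634/4344419 - 34906 = -34906 + 7*I*√7350389783772634/4344419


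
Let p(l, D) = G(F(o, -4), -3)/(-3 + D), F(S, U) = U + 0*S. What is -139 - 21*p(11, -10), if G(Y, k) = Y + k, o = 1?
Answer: -1954/13 ≈ -150.31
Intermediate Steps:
F(S, U) = U (F(S, U) = U + 0 = U)
p(l, D) = -7/(-3 + D) (p(l, D) = (-4 - 3)/(-3 + D) = -7/(-3 + D))
-139 - 21*p(11, -10) = -139 - (-147)/(-3 - 10) = -139 - (-147)/(-13) = -139 - (-147)*(-1)/13 = -139 - 21*7/13 = -139 - 147/13 = -1954/13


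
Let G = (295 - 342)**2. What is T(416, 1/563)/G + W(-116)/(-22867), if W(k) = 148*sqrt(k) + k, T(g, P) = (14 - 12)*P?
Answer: 144311106/28438933289 - 296*I*sqrt(29)/22867 ≈ 0.0050744 - 0.069708*I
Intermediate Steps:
G = 2209 (G = (-47)**2 = 2209)
T(g, P) = 2*P
W(k) = k + 148*sqrt(k)
T(416, 1/563)/G + W(-116)/(-22867) = (2/563)/2209 + (-116 + 148*sqrt(-116))/(-22867) = (2*(1/563))*(1/2209) + (-116 + 148*(2*I*sqrt(29)))*(-1/22867) = (2/563)*(1/2209) + (-116 + 296*I*sqrt(29))*(-1/22867) = 2/1243667 + (116/22867 - 296*I*sqrt(29)/22867) = 144311106/28438933289 - 296*I*sqrt(29)/22867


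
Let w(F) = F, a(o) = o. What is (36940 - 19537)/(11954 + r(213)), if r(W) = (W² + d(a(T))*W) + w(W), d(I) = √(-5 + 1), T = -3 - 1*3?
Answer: 250324752/827643193 - 3706839*I/1655286386 ≈ 0.30245 - 0.0022394*I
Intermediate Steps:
T = -6 (T = -3 - 3 = -6)
d(I) = 2*I (d(I) = √(-4) = 2*I)
r(W) = W + W² + 2*I*W (r(W) = (W² + (2*I)*W) + W = (W² + 2*I*W) + W = W + W² + 2*I*W)
(36940 - 19537)/(11954 + r(213)) = (36940 - 19537)/(11954 + 213*(1 + 213 + 2*I)) = 17403/(11954 + 213*(214 + 2*I)) = 17403/(11954 + (45582 + 426*I)) = 17403/(57536 + 426*I) = 17403*((57536 - 426*I)/3310572772) = 17403*(57536 - 426*I)/3310572772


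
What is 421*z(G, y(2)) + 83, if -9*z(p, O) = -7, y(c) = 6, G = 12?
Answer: 3694/9 ≈ 410.44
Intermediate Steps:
z(p, O) = 7/9 (z(p, O) = -⅑*(-7) = 7/9)
421*z(G, y(2)) + 83 = 421*(7/9) + 83 = 2947/9 + 83 = 3694/9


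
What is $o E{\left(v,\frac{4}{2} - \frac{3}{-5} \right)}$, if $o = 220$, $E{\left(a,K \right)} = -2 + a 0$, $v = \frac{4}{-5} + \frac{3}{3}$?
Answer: $-440$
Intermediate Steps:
$v = \frac{1}{5}$ ($v = 4 \left(- \frac{1}{5}\right) + 3 \cdot \frac{1}{3} = - \frac{4}{5} + 1 = \frac{1}{5} \approx 0.2$)
$E{\left(a,K \right)} = -2$ ($E{\left(a,K \right)} = -2 + 0 = -2$)
$o E{\left(v,\frac{4}{2} - \frac{3}{-5} \right)} = 220 \left(-2\right) = -440$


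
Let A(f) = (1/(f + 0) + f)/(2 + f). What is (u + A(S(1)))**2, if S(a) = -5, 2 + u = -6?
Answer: 8836/225 ≈ 39.271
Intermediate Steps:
u = -8 (u = -2 - 6 = -8)
A(f) = (f + 1/f)/(2 + f) (A(f) = (1/f + f)/(2 + f) = (f + 1/f)/(2 + f))
(u + A(S(1)))**2 = (-8 + (1 + (-5)**2)/((-5)*(2 - 5)))**2 = (-8 - 1/5*(1 + 25)/(-3))**2 = (-8 - 1/5*(-1/3)*26)**2 = (-8 + 26/15)**2 = (-94/15)**2 = 8836/225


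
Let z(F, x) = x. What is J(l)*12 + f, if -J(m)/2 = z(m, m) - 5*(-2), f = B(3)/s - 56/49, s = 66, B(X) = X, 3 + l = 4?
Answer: -40825/154 ≈ -265.10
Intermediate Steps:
l = 1 (l = -3 + 4 = 1)
f = -169/154 (f = 3/66 - 56/49 = 3*(1/66) - 56*1/49 = 1/22 - 8/7 = -169/154 ≈ -1.0974)
J(m) = -20 - 2*m (J(m) = -2*(m - 5*(-2)) = -2*(m + 10) = -2*(10 + m) = -20 - 2*m)
J(l)*12 + f = (-20 - 2*1)*12 - 169/154 = (-20 - 2)*12 - 169/154 = -22*12 - 169/154 = -264 - 169/154 = -40825/154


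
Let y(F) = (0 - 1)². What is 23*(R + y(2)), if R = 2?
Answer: 69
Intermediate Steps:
y(F) = 1 (y(F) = (-1)² = 1)
23*(R + y(2)) = 23*(2 + 1) = 23*3 = 69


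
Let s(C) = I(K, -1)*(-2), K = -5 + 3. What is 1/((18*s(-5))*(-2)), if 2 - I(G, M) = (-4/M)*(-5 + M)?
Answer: 1/1872 ≈ 0.00053419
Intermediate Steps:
K = -2
I(G, M) = 2 + 4*(-5 + M)/M (I(G, M) = 2 - (-4/M)*(-5 + M) = 2 - (-4)*(-5 + M)/M = 2 + 4*(-5 + M)/M)
s(C) = -52 (s(C) = (6 - 20/(-1))*(-2) = (6 - 20*(-1))*(-2) = (6 + 20)*(-2) = 26*(-2) = -52)
1/((18*s(-5))*(-2)) = 1/((18*(-52))*(-2)) = 1/(-936*(-2)) = 1/1872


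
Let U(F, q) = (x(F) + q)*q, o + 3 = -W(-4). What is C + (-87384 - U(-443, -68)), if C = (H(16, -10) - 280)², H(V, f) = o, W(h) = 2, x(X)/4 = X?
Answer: -131279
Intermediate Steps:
x(X) = 4*X
o = -5 (o = -3 - 1*2 = -3 - 2 = -5)
H(V, f) = -5
U(F, q) = q*(q + 4*F) (U(F, q) = (4*F + q)*q = (q + 4*F)*q = q*(q + 4*F))
C = 81225 (C = (-5 - 280)² = (-285)² = 81225)
C + (-87384 - U(-443, -68)) = 81225 + (-87384 - (-68)*(-68 + 4*(-443))) = 81225 + (-87384 - (-68)*(-68 - 1772)) = 81225 + (-87384 - (-68)*(-1840)) = 81225 + (-87384 - 1*125120) = 81225 + (-87384 - 125120) = 81225 - 212504 = -131279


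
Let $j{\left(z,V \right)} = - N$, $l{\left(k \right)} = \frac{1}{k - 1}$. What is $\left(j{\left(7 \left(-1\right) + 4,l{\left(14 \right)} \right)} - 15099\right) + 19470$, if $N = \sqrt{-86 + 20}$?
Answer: $4371 - i \sqrt{66} \approx 4371.0 - 8.124 i$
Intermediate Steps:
$l{\left(k \right)} = \frac{1}{-1 + k}$
$N = i \sqrt{66}$ ($N = \sqrt{-66} = i \sqrt{66} \approx 8.124 i$)
$j{\left(z,V \right)} = - i \sqrt{66}$
$\left(j{\left(7 \left(-1\right) + 4,l{\left(14 \right)} \right)} - 15099\right) + 19470 = \left(- i \sqrt{66} - 15099\right) + 19470 = \left(-15099 - i \sqrt{66}\right) + 19470 = 4371 - i \sqrt{66}$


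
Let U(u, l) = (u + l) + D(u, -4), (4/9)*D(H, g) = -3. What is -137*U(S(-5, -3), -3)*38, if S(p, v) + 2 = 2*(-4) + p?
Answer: 257697/2 ≈ 1.2885e+5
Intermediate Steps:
D(H, g) = -27/4 (D(H, g) = (9/4)*(-3) = -27/4)
S(p, v) = -10 + p (S(p, v) = -2 + (2*(-4) + p) = -2 + (-8 + p) = -10 + p)
U(u, l) = -27/4 + l + u (U(u, l) = (u + l) - 27/4 = (l + u) - 27/4 = -27/4 + l + u)
-137*U(S(-5, -3), -3)*38 = -137*(-27/4 - 3 + (-10 - 5))*38 = -137*(-27/4 - 3 - 15)*38 = -137*(-99/4)*38 = (13563/4)*38 = 257697/2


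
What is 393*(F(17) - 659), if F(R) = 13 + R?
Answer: -247197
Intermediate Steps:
393*(F(17) - 659) = 393*((13 + 17) - 659) = 393*(30 - 659) = 393*(-629) = -247197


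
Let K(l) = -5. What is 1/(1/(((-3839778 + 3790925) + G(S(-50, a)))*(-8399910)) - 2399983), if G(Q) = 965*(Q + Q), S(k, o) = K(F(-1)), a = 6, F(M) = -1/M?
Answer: -491419934730/1179399489213109589 ≈ -4.1667e-7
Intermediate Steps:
S(k, o) = -5
G(Q) = 1930*Q (G(Q) = 965*(2*Q) = 1930*Q)
1/(1/(((-3839778 + 3790925) + G(S(-50, a)))*(-8399910)) - 2399983) = 1/(1/(((-3839778 + 3790925) + 1930*(-5))*(-8399910)) - 2399983) = 1/(-1/8399910/(-48853 - 9650) - 2399983) = 1/(-1/8399910/(-58503) - 2399983) = 1/(-1/58503*(-1/8399910) - 2399983) = 1/(1/491419934730 - 2399983) = 1/(-1179399489213109589/491419934730) = -491419934730/1179399489213109589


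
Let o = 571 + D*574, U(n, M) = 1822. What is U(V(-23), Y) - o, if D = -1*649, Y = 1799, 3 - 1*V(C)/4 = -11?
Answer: 373777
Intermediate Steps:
V(C) = 56 (V(C) = 12 - 4*(-11) = 12 + 44 = 56)
D = -649
o = -371955 (o = 571 - 649*574 = 571 - 372526 = -371955)
U(V(-23), Y) - o = 1822 - 1*(-371955) = 1822 + 371955 = 373777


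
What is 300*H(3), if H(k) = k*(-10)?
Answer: -9000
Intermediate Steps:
H(k) = -10*k
300*H(3) = 300*(-10*3) = 300*(-30) = -9000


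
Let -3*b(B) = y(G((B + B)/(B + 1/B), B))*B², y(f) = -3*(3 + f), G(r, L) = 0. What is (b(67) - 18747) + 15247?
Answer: 9967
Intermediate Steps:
y(f) = -9 - 3*f
b(B) = 3*B² (b(B) = -(-9 - 3*0)*B²/3 = -(-9 + 0)*B²/3 = -(-3)*B² = 3*B²)
(b(67) - 18747) + 15247 = (3*67² - 18747) + 15247 = (3*4489 - 18747) + 15247 = (13467 - 18747) + 15247 = -5280 + 15247 = 9967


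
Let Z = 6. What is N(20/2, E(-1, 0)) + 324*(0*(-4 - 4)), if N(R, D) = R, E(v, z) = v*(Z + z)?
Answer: 10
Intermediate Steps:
E(v, z) = v*(6 + z)
N(20/2, E(-1, 0)) + 324*(0*(-4 - 4)) = 20/2 + 324*(0*(-4 - 4)) = 20*(½) + 324*(0*(-8)) = 10 + 324*0 = 10 + 0 = 10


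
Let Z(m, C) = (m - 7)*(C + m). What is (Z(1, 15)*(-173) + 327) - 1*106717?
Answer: -89782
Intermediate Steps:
Z(m, C) = (-7 + m)*(C + m)
(Z(1, 15)*(-173) + 327) - 1*106717 = ((1² - 7*15 - 7*1 + 15*1)*(-173) + 327) - 1*106717 = ((1 - 105 - 7 + 15)*(-173) + 327) - 106717 = (-96*(-173) + 327) - 106717 = (16608 + 327) - 106717 = 16935 - 106717 = -89782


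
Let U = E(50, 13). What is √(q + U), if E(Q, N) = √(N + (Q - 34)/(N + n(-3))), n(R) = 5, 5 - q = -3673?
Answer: √(33102 + 15*√5)/3 ≈ 60.677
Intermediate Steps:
q = 3678 (q = 5 - 1*(-3673) = 5 + 3673 = 3678)
E(Q, N) = √(N + (-34 + Q)/(5 + N)) (E(Q, N) = √(N + (Q - 34)/(N + 5)) = √(N + (-34 + Q)/(5 + N)))
U = 5*√5/3 (U = √((-34 + 50 + 13*(5 + 13))/(5 + 13)) = √((-34 + 50 + 13*18)/18) = √((-34 + 50 + 234)/18) = √((1/18)*250) = √(125/9) = 5*√5/3 ≈ 3.7268)
√(q + U) = √(3678 + 5*√5/3)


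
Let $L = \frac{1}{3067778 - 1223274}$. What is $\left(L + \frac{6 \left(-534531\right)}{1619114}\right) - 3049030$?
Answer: $- \frac{267818203180135715}{87837124984} \approx -3.049 \cdot 10^{6}$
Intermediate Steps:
$L = \frac{1}{1844504} \approx 5.4215 \cdot 10^{-7}$
$\left(L + \frac{6 \left(-534531\right)}{1619114}\right) - 3049030 = \left(\frac{1}{1844504} + \frac{6 \left(-534531\right)}{1619114}\right) - 3049030 = \left(\frac{1}{1844504} - \frac{94329}{47621}\right) - 3049030 = - \frac{173990170195}{87837124984} - 3049030 = - \frac{267818203180135715}{87837124984}$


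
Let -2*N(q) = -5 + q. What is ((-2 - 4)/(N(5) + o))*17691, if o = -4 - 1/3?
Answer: 318438/13 ≈ 24495.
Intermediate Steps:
N(q) = 5/2 - q/2 (N(q) = -(-5 + q)/2 = 5/2 - q/2)
o = -13/3 (o = -4 - 1/3 = -4 - 1*⅓ = -4 - ⅓ = -13/3 ≈ -4.3333)
((-2 - 4)/(N(5) + o))*17691 = ((-2 - 4)/((5/2 - ½*5) - 13/3))*17691 = -6/((5/2 - 5/2) - 13/3)*17691 = -6/(0 - 13/3)*17691 = -6/(-13/3)*17691 = -6*(-3/13)*17691 = (18/13)*17691 = 318438/13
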